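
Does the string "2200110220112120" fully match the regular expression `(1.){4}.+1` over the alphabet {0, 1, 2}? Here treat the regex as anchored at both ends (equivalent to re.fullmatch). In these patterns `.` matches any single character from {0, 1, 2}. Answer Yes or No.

No

Every match must start with "1", but "2200110220112120" does not.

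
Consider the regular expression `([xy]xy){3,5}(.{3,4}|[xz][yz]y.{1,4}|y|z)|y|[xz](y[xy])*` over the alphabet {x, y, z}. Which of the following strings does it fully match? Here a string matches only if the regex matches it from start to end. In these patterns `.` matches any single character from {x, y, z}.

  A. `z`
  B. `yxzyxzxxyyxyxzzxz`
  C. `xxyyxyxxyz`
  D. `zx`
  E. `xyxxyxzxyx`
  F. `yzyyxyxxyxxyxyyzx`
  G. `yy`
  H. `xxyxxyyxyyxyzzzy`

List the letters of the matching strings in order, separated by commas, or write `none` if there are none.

A → match
B → no match
C → match
D → no match
E → no match
F → no match
G → no match
H → match

A, C, H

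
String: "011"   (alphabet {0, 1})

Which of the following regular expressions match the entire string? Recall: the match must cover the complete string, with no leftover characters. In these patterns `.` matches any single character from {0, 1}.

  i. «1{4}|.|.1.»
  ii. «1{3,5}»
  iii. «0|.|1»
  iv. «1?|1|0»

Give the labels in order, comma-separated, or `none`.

i → match
ii → no match — must start with "1"
iii → no match
iv → no match

i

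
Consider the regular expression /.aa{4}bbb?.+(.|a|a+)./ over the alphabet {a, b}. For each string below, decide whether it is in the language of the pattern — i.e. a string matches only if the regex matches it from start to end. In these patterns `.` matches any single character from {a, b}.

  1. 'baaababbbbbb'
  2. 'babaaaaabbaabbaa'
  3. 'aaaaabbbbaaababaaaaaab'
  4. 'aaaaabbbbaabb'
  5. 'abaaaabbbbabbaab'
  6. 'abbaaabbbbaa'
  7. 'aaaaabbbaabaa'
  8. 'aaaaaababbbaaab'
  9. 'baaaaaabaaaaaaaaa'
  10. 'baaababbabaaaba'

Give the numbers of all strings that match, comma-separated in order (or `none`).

none

1 → no match
2 → no match
3 → no match
4 → no match
5 → no match
6 → no match
7 → no match
8 → no match
9 → no match
10 → no match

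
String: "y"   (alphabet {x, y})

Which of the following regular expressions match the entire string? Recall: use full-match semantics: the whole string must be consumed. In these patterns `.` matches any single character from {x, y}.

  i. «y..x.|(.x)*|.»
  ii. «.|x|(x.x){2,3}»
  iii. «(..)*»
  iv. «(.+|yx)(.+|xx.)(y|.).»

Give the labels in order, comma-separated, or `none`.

i → match
ii → match
iii → no match
iv → no match

i, ii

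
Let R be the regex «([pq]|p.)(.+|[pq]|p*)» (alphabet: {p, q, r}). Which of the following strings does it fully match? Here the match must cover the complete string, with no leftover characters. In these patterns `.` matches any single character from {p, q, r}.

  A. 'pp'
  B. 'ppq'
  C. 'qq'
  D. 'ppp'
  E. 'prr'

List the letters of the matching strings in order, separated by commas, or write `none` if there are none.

A → match
B → match
C → match
D → match
E → match

A, B, C, D, E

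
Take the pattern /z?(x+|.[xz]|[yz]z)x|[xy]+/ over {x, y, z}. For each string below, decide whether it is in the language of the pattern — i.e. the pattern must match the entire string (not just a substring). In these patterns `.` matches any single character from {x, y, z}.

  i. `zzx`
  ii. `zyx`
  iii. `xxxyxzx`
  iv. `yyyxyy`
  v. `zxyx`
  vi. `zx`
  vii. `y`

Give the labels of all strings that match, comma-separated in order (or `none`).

i → match
ii → no match
iii → no match
iv → match
v → no match
vi → no match
vii → match

i, iv, vii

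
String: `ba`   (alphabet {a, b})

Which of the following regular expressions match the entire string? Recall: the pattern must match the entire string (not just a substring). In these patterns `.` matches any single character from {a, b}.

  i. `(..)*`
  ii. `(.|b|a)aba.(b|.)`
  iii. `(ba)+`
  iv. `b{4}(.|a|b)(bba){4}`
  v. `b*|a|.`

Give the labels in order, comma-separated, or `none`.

i, iii

i → match
ii → no match
iii → match
iv → no match — must end with `bba`
v → no match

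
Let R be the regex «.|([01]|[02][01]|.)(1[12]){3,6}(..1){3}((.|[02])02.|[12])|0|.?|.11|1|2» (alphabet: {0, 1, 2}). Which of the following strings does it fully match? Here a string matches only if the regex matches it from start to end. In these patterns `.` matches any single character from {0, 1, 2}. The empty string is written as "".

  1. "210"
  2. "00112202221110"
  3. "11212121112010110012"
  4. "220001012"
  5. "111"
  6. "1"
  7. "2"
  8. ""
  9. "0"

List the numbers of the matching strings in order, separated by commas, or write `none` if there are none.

5, 6, 7, 8, 9

1 → no match
2 → no match
3 → no match
4 → no match
5 → match
6 → match
7 → match
8 → match
9 → match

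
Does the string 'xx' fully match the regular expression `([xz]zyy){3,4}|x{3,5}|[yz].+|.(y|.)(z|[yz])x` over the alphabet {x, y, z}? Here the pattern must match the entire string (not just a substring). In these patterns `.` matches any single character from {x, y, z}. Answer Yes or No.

No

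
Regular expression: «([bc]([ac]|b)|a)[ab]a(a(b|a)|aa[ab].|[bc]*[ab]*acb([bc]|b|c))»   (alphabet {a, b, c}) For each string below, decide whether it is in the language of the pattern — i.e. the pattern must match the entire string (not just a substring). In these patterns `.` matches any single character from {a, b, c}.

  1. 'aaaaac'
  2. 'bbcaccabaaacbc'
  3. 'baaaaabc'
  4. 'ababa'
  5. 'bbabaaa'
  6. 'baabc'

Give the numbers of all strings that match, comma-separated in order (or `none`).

1 → no match
2 → no match
3 → match
4 → no match
5 → no match
6 → no match

3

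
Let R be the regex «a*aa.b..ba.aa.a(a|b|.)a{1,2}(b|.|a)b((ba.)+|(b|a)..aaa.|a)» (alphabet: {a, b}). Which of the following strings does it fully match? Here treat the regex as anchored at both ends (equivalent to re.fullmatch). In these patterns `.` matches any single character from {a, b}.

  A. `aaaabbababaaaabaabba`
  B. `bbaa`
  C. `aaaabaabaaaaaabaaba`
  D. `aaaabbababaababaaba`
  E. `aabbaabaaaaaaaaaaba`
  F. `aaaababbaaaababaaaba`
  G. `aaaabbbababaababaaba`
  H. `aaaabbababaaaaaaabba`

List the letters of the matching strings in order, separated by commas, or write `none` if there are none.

A, C, D, E, F, G, H

A → match
B. `bbaa` → no match
C → match
D → match
E → match
F → match
G → match
H → match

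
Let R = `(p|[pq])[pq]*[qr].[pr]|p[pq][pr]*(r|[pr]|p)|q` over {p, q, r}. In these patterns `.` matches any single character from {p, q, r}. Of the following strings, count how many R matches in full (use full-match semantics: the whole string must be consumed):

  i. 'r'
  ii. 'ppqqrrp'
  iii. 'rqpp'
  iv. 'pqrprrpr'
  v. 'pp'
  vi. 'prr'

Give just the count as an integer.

i → no match
ii → match
iii → no match
iv → match
v → no match
vi → no match
Total matched: 2

2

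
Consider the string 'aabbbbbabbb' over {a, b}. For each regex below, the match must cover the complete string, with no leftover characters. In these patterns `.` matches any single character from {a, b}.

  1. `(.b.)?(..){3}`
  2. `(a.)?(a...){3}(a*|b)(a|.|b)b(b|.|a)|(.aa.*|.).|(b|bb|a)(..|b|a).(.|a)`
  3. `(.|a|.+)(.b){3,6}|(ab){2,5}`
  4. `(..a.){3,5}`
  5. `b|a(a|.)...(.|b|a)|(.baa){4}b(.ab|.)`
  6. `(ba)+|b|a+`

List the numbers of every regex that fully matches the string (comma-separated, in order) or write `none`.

3

1 → no match
2 → no match
3 → match
4 → no match
5 → no match
6 → no match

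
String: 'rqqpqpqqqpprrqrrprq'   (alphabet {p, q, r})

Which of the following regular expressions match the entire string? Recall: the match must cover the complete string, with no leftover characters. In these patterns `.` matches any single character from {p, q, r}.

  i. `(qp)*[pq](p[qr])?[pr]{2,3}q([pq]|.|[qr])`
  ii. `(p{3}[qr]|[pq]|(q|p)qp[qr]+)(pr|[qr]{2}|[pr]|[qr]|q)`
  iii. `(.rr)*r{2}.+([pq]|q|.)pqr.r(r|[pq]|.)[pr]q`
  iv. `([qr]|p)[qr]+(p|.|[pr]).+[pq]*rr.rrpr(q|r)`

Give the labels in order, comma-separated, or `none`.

i → no match
ii → no match
iii → no match
iv → match

iv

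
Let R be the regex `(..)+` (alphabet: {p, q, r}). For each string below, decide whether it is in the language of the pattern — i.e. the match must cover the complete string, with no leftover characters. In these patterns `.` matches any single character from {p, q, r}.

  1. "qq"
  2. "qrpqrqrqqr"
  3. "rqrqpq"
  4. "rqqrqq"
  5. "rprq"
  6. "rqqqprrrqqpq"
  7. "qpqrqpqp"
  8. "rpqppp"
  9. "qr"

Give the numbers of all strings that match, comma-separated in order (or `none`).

1 → match
2 → match
3 → match
4 → match
5 → match
6 → match
7 → match
8 → match
9 → match

1, 2, 3, 4, 5, 6, 7, 8, 9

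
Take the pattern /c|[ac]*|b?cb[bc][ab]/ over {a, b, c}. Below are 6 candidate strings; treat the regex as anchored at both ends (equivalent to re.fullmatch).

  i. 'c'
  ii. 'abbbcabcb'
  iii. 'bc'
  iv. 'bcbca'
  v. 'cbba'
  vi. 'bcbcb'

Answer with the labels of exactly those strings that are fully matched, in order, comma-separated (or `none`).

i → match
ii → no match
iii → no match
iv → match
v → match
vi → match

i, iv, v, vi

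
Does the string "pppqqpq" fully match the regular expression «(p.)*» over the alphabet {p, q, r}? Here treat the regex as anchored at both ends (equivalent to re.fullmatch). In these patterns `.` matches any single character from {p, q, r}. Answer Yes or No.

No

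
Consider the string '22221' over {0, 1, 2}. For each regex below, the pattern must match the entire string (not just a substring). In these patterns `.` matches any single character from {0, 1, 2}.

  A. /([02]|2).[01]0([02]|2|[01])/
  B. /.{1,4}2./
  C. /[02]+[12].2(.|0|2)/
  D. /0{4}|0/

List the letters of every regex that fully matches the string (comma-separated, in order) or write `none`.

A → no match
B → match
C → match
D → no match — must start with '0'

B, C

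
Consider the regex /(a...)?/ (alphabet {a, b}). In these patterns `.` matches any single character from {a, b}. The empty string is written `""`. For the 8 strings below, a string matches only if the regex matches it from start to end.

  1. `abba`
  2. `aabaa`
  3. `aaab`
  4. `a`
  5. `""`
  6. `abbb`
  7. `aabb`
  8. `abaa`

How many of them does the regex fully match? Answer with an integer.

6

1 → match
2 → no match
3 → match
4 → no match
5 → match
6 → match
7 → match
8 → match
Total matched: 6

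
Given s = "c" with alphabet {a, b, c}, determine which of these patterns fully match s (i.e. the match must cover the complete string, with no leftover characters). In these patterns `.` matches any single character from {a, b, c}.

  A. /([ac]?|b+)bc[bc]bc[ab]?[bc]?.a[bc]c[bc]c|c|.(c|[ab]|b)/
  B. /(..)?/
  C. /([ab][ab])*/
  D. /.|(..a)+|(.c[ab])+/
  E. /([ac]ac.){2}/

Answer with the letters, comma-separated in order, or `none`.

A, D

A → match
B → no match
C → no match
D → match
E → no match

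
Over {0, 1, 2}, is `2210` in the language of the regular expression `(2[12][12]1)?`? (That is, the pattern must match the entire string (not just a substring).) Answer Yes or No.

No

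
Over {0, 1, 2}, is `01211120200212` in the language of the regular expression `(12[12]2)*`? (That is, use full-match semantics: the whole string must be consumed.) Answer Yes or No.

No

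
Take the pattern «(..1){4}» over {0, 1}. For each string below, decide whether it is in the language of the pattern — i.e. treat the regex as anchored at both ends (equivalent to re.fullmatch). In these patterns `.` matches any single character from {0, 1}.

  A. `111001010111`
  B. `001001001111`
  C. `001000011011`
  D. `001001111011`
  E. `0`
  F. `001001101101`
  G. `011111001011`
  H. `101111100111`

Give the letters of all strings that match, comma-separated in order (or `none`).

B, D, F, G

A. `111001010111` → no match
B. `001001001111` → match
C. `001000011011` → no match
D. `001001111011` → match
E. `0` → no match — must end with `1`
F. `001001101101` → match
G. `011111001011` → match
H. `101111100111` → no match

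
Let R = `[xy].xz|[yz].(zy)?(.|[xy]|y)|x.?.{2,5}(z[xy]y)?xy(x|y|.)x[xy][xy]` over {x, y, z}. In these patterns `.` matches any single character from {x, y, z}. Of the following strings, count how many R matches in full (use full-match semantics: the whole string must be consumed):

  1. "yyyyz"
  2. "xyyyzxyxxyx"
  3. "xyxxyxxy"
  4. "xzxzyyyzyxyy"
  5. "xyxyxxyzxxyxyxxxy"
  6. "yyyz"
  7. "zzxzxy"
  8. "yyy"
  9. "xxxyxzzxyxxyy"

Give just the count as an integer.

1. "yyyyz" → no match
2. "xyyyzxyxxyx" → match
3. "xyxxyxxy" → no match
4. "xzxzyyyzyxyy" → no match
5 → no match
6. "yyyz" → no match
7. "zzxzxy" → no match
8. "yyy" → match
9 → match
Total matched: 3

3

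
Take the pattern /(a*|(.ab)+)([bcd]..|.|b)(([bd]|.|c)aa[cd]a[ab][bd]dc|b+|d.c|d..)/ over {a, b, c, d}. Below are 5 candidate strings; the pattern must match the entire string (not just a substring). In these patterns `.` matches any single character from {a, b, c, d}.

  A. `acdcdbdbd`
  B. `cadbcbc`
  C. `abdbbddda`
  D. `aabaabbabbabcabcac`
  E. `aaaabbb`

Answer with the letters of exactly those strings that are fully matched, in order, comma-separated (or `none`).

A → no match
B → no match
C → no match
D → no match
E → match

E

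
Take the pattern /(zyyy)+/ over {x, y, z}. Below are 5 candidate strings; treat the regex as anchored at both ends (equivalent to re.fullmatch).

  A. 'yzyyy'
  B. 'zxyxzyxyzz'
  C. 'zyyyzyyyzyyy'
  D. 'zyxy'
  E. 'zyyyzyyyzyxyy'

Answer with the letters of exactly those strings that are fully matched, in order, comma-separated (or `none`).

A → no match — must start with 'zyyy'
B → no match — must start with 'zyyy'
C → match
D → no match — must start with 'zyyy'
E → no match — must end with 'zyyy'

C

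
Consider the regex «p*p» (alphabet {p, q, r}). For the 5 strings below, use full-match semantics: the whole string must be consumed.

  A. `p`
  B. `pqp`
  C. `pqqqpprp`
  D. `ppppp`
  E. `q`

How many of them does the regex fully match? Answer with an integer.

A → match
B → no match
C → no match
D → match
E → no match — must end with `p`
Total matched: 2

2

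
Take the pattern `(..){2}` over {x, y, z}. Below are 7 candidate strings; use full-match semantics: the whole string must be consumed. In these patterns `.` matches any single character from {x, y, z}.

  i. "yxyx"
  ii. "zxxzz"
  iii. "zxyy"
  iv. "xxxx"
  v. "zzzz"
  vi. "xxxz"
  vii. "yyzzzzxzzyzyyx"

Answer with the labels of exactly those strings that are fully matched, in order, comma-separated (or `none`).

i → match
ii → no match
iii → match
iv → match
v → match
vi → match
vii → no match

i, iii, iv, v, vi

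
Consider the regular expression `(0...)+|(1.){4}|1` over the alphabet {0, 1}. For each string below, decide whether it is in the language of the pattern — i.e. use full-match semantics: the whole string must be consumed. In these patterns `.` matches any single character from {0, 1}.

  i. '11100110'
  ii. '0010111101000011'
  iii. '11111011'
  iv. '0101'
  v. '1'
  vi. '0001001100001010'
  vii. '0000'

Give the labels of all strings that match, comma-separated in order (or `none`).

i → no match
ii → no match
iii → match
iv → match
v → match
vi → no match
vii → match

iii, iv, v, vii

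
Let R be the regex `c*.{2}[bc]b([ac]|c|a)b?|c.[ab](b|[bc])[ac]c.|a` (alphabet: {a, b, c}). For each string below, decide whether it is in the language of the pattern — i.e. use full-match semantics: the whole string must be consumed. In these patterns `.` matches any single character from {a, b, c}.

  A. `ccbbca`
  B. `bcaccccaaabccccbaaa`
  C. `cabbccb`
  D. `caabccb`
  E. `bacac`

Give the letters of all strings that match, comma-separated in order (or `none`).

A → no match
B → no match
C → match
D → match
E → no match

C, D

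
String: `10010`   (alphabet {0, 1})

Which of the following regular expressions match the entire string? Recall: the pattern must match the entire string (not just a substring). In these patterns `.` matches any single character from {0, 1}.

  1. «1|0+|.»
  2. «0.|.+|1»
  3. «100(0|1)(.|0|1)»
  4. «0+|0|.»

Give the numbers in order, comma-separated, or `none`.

2, 3

1 → no match
2 → match
3 → match
4 → no match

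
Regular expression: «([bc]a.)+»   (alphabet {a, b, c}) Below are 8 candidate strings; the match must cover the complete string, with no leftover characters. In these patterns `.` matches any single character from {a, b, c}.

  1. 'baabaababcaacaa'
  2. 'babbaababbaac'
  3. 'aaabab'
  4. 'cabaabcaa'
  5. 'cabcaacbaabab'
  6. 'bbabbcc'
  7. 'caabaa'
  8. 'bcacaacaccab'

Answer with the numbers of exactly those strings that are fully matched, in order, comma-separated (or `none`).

1, 7

1 → match
2 → no match
3. 'aaabab' → no match
4. 'cabaabcaa' → no match
5 → no match
6. 'bbabbcc' → no match
7. 'caabaa' → match
8. 'bcacaacaccab' → no match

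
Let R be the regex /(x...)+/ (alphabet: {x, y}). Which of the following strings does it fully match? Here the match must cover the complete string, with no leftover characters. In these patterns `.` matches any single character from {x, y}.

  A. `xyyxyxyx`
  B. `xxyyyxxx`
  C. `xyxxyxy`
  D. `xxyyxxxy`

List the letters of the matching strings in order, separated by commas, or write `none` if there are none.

D

A → no match
B → no match
C → no match
D → match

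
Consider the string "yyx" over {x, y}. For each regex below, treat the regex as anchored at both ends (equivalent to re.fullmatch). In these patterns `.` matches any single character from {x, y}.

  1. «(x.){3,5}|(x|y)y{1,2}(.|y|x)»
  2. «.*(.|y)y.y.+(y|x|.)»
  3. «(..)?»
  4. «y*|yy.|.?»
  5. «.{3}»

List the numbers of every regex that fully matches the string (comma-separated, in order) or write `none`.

1, 4, 5

1 → match
2 → no match
3 → no match
4 → match
5 → match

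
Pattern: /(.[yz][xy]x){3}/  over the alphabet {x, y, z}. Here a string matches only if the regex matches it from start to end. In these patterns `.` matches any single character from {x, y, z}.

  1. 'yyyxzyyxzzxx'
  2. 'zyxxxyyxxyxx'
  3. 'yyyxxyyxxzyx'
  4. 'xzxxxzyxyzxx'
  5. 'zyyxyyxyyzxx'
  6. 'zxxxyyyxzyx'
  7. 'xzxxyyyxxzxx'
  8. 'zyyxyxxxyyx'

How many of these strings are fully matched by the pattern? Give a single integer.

5

1 → match
2 → match
3 → match
4 → match
5 → no match
6 → no match
7 → match
8 → no match
Total matched: 5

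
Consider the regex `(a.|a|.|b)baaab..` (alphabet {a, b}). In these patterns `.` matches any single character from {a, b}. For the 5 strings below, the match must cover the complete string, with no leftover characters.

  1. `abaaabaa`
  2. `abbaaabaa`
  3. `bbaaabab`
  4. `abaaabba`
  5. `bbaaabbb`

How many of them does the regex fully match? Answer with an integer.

1 → match
2 → match
3 → match
4 → match
5 → match
Total matched: 5

5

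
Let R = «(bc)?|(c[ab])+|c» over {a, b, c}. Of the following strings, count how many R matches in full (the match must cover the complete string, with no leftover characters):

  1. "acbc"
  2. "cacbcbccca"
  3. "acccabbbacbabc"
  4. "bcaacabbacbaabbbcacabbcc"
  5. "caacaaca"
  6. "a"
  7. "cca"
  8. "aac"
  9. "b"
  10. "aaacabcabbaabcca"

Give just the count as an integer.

0

1 → no match
2 → no match
3 → no match
4 → no match
5 → no match
6 → no match
7 → no match
8 → no match
9 → no match
10 → no match
Total matched: 0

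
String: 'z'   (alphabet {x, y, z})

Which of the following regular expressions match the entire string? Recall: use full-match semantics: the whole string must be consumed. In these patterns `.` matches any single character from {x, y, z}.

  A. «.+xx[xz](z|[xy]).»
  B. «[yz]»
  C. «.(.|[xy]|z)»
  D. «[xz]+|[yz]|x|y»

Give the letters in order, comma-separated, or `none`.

B, D

A → no match
B → match
C → no match
D → match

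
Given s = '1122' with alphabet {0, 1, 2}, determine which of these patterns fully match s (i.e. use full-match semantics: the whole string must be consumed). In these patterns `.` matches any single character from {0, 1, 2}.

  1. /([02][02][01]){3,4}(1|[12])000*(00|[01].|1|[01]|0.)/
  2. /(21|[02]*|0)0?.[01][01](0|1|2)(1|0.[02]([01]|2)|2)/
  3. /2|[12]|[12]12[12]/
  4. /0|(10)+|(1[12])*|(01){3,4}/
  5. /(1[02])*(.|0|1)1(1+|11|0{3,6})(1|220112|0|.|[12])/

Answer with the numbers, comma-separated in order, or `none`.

3

1 → no match
2 → no match
3 → match
4 → no match
5 → no match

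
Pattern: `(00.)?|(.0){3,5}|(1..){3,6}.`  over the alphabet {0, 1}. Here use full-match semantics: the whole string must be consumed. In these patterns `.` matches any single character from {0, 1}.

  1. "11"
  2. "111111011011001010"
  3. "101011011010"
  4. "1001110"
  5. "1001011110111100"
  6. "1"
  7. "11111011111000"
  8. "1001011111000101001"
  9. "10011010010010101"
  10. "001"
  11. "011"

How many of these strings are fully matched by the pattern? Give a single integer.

1. "11" → no match
2 → no match
3. "101011011010" → no match
4. "1001110" → no match
5 → no match
6. "1" → no match
7 → no match
8 → no match
9 → no match
10. "001" → match
11. "011" → no match
Total matched: 1

1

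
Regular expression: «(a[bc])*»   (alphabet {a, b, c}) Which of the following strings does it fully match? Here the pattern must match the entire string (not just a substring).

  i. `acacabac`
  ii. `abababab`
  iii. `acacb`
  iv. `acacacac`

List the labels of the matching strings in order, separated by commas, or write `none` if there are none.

i, ii, iv

i → match
ii → match
iii → no match
iv → match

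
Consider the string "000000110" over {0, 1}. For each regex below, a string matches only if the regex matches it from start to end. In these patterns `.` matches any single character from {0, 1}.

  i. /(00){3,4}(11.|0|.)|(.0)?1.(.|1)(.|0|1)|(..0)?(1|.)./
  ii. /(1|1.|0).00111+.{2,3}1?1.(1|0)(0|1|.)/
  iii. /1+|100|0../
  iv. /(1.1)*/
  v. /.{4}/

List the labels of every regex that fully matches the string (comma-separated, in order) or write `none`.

i → match
ii → no match
iii → no match
iv → no match
v → no match

i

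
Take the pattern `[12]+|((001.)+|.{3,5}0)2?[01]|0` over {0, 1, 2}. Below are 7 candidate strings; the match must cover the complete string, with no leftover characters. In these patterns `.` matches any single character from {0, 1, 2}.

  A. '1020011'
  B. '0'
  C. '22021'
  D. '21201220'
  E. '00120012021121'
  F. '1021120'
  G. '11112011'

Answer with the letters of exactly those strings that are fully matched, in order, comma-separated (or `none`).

B

A → no match
B → match
C → no match
D → no match
E → no match
F → no match
G → no match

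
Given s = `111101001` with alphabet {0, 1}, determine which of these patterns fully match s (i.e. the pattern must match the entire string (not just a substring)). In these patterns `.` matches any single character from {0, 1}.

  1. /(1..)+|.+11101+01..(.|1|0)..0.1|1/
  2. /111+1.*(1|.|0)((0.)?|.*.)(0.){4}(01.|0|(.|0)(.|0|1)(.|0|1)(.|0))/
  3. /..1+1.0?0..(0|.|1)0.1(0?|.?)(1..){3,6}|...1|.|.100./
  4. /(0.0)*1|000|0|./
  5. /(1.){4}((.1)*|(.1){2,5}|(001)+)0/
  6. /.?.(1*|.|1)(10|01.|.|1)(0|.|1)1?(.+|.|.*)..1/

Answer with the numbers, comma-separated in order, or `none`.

1 → no match
2 → no match
3 → no match
4 → no match
5 → no match — must end with `0`
6 → match

6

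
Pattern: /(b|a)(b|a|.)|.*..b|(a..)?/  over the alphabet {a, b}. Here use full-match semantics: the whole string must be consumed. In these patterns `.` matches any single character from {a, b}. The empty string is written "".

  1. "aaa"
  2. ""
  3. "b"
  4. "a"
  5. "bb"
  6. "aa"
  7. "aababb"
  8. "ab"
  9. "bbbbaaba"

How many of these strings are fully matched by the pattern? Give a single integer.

1 → match
2 → match
3 → no match
4 → no match
5 → match
6 → match
7 → match
8 → match
9 → no match
Total matched: 6

6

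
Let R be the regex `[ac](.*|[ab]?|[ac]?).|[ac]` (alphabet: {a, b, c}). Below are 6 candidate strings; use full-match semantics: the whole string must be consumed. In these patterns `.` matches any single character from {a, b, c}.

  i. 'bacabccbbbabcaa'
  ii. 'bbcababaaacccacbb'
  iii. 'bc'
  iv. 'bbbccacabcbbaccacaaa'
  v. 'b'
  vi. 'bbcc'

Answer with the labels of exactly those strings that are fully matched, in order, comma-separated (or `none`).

none

i → no match
ii → no match
iii. 'bc' → no match
iv → no match
v. 'b' → no match
vi. 'bbcc' → no match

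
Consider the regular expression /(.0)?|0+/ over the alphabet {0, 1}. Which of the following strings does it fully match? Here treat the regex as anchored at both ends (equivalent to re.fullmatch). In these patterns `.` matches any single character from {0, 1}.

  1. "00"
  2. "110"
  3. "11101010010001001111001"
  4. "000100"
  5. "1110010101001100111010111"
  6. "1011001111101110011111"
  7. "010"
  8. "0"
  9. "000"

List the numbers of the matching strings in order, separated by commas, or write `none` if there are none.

1, 8, 9

1. "00" → match
2. "110" → no match
3 → no match
4. "000100" → no match
5 → no match
6 → no match
7. "010" → no match
8. "0" → match
9. "000" → match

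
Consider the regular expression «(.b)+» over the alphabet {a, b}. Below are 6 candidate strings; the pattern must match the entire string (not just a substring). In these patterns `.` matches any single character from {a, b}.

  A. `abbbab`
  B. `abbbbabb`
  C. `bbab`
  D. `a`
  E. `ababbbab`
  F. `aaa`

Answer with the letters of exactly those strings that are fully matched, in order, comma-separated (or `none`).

A, C, E

A. `abbbab` → match
B. `abbbbabb` → no match
C. `bbab` → match
D. `a` → no match — must end with `b`
E. `ababbbab` → match
F. `aaa` → no match — must end with `b`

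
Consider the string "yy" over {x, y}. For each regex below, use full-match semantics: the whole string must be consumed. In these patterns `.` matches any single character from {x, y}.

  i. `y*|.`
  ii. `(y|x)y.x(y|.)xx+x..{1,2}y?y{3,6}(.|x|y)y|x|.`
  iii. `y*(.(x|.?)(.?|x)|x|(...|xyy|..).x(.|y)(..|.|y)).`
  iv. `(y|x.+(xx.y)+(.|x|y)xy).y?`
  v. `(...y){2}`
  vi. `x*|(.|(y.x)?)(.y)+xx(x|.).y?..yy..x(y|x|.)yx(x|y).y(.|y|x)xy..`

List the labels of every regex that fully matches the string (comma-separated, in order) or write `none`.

i, iii, iv

i → match
ii → no match
iii → match
iv → match
v → no match
vi → no match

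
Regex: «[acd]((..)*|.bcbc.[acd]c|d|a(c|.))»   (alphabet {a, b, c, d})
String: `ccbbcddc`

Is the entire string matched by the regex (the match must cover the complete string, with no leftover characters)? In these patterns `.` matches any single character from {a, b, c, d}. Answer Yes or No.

No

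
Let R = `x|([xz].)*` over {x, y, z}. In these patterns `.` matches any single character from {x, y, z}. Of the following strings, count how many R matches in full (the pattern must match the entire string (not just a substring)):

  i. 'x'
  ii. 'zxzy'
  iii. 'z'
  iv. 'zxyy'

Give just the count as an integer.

2

i → match
ii → match
iii → no match
iv → no match
Total matched: 2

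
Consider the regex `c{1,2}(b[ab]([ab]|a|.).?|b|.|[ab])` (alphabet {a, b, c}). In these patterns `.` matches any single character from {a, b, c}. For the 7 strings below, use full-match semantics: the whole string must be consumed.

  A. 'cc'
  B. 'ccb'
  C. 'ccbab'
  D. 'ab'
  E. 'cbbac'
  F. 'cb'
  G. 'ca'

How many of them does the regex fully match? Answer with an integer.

A. 'cc' → match
B. 'ccb' → match
C. 'ccbab' → match
D. 'ab' → no match — must start with 'c'
E. 'cbbac' → match
F. 'cb' → match
G. 'ca' → match
Total matched: 6

6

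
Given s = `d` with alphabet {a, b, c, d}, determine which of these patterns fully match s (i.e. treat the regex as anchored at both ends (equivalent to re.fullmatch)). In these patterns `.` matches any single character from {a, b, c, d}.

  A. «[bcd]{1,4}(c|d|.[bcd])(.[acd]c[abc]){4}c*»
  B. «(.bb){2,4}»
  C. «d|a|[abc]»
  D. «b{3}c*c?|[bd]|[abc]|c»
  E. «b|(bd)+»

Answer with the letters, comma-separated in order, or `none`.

A → no match
B → no match — must end with `bb`
C → match
D → match
E → no match

C, D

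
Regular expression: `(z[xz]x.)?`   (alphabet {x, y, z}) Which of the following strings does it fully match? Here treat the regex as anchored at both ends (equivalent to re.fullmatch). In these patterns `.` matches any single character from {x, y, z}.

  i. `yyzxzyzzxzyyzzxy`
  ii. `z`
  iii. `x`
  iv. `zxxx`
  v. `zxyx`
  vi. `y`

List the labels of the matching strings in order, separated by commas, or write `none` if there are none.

i → no match
ii → no match
iii → no match
iv → match
v → no match
vi → no match

iv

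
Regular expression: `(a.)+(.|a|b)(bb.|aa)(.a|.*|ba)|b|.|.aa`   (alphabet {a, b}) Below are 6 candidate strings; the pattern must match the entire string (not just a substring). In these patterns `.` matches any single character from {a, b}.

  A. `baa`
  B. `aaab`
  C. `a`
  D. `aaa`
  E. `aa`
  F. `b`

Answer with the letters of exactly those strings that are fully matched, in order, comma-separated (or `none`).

A, C, D, F

A → match
B → no match
C → match
D → match
E → no match
F → match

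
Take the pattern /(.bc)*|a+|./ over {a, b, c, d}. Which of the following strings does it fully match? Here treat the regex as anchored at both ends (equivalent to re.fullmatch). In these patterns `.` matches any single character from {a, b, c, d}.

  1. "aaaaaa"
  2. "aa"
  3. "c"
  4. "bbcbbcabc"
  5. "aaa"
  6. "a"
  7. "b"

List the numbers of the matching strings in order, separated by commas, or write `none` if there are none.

1, 2, 3, 4, 5, 6, 7

1 → match
2 → match
3 → match
4 → match
5 → match
6 → match
7 → match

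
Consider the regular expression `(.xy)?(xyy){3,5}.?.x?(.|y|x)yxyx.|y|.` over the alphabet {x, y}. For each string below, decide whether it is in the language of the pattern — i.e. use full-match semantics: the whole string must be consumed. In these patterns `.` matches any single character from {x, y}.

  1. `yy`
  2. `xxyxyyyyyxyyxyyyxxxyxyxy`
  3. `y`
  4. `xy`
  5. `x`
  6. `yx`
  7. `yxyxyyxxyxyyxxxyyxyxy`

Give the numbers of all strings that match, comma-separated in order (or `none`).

3, 5

1 → no match
2 → no match
3 → match
4 → no match
5 → match
6 → no match
7 → no match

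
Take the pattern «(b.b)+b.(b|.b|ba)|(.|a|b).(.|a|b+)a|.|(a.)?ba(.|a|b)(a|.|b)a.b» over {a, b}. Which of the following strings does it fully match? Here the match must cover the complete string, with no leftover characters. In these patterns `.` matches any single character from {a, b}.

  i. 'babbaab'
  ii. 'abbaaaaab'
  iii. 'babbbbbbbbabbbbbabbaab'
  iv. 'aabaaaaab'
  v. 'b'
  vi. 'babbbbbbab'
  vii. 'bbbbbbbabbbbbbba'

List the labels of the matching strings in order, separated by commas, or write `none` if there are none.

i, ii, iii, iv, v, vi, vii

i. 'babbaab' → match
ii. 'abbaaaaab' → match
iii → match
iv. 'aabaaaaab' → match
v. 'b' → match
vi. 'babbbbbbab' → match
vii → match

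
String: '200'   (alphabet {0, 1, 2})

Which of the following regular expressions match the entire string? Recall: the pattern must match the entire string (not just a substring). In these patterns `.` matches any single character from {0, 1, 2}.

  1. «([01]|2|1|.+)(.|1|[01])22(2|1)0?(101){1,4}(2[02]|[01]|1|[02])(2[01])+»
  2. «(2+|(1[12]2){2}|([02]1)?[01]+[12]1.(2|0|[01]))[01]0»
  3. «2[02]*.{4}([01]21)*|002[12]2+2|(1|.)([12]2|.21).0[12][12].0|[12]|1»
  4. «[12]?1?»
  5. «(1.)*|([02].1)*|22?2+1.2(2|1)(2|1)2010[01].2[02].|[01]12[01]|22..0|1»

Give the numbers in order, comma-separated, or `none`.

2

1 → no match
2 → match
3 → no match
4 → no match
5 → no match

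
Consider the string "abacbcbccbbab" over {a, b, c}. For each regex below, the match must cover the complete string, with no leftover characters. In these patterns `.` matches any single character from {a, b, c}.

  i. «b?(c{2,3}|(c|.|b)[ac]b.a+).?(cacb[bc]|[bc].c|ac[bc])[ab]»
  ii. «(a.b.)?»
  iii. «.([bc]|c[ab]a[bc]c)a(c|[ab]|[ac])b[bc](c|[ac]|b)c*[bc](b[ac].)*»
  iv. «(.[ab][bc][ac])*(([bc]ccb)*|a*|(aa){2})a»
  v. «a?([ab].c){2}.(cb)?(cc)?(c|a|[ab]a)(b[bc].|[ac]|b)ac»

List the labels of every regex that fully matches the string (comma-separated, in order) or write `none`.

iii

i → no match
ii → no match
iii → match
iv → no match — must end with "a"
v → no match — must end with "ac"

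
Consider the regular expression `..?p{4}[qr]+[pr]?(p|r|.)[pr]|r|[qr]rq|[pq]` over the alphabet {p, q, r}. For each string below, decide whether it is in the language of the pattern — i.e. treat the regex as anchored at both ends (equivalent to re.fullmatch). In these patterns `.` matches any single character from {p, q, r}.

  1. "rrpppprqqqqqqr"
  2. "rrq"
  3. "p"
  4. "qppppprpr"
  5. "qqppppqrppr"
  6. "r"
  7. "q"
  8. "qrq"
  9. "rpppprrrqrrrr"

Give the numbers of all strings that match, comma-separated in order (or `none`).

1, 2, 3, 4, 5, 6, 7, 8, 9

1 → match
2 → match
3 → match
4 → match
5 → match
6 → match
7 → match
8 → match
9 → match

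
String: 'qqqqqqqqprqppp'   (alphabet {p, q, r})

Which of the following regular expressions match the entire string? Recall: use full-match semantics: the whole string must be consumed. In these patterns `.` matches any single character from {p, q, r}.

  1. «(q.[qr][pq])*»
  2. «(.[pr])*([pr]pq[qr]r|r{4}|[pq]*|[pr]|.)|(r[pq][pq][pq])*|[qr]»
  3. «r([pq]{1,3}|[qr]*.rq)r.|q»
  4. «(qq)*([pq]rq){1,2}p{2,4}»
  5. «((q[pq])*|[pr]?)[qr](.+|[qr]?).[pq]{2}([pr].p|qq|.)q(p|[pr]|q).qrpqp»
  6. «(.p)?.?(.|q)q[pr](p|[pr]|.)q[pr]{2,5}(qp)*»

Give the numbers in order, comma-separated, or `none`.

4

1 → no match
2 → no match
3 → no match
4 → match
5 → no match — must end with 'qrpqp'
6 → no match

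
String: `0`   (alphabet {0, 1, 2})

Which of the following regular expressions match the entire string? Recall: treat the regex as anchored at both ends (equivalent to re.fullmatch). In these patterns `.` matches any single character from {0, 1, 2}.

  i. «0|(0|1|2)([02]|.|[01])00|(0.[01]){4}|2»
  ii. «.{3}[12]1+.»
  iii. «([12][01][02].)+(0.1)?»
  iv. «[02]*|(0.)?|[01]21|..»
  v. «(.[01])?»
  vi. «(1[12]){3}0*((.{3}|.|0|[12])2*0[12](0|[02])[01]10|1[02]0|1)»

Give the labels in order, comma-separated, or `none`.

i → match
ii → no match
iii → no match
iv → match
v → no match
vi → no match — must start with `1`

i, iv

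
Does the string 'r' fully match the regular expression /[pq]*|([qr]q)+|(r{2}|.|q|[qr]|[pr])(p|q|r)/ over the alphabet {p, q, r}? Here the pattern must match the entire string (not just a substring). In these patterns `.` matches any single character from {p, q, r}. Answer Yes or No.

No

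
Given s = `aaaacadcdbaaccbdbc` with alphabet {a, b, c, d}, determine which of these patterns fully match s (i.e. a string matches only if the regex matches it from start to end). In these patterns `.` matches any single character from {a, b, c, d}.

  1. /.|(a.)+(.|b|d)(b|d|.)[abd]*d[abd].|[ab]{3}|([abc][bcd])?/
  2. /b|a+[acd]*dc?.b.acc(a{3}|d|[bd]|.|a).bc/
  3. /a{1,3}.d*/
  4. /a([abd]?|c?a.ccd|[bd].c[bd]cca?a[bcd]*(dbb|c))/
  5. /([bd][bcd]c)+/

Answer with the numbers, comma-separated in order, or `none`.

1 → no match
2 → match
3 → no match
4 → no match
5 → no match

2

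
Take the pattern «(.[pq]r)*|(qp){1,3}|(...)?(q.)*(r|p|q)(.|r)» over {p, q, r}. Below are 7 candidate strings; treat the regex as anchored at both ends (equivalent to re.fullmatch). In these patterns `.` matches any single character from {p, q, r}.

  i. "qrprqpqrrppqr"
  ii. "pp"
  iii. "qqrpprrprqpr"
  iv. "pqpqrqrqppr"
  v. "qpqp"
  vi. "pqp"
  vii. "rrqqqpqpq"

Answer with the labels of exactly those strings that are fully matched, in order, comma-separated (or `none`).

i → no match
ii → match
iii → match
iv → match
v → match
vi → no match
vii → no match

ii, iii, iv, v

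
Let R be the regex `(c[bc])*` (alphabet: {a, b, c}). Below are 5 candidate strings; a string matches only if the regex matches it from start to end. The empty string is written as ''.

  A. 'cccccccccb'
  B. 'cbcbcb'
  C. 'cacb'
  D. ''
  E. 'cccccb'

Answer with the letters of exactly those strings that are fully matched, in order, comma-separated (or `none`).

A → match
B → match
C → no match
D → match
E → match

A, B, D, E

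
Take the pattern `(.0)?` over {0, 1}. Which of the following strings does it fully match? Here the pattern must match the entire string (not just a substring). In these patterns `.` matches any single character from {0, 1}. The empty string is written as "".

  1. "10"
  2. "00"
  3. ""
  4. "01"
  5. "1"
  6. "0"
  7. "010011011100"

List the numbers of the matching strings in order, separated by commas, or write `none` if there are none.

1, 2, 3

1 → match
2 → match
3 → match
4 → no match
5 → no match
6 → no match
7 → no match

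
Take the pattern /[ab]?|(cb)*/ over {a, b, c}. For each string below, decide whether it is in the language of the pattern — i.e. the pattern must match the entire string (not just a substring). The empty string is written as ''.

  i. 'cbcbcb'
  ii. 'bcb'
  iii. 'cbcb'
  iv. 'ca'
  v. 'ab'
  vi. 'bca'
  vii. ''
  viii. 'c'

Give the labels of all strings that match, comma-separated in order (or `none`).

i, iii, vii

i → match
ii → no match
iii → match
iv → no match
v → no match
vi → no match
vii → match
viii → no match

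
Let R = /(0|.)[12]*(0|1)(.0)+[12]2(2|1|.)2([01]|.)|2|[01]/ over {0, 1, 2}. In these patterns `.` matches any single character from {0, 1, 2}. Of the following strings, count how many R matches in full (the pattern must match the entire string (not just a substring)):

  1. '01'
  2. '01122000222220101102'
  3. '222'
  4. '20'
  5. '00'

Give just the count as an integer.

1. '01' → no match
2 → no match
3. '222' → no match
4. '20' → no match
5. '00' → no match
Total matched: 0

0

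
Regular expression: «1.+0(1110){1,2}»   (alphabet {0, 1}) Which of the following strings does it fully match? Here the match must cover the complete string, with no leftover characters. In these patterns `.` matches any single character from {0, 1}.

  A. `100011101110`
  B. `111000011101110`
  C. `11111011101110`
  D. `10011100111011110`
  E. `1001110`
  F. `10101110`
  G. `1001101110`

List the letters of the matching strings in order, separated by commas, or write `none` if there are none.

A, B, C, E, F, G

A. `100011101110` → match
B → match
C → match
D → no match
E. `1001110` → match
F. `10101110` → match
G. `1001101110` → match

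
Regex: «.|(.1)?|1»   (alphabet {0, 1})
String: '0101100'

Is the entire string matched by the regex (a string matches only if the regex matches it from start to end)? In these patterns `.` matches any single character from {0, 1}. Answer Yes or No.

No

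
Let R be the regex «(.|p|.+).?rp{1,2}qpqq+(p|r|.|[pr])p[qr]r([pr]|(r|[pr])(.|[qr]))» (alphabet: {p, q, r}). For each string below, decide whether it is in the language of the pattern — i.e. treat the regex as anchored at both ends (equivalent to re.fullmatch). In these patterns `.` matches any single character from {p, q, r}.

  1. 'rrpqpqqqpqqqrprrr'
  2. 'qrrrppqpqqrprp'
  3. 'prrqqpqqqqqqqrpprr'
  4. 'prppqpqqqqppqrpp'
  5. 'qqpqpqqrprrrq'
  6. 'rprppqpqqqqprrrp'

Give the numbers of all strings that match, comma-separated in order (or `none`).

4, 6

1 → no match
2 → no match
3 → no match
4 → match
5 → no match
6 → match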